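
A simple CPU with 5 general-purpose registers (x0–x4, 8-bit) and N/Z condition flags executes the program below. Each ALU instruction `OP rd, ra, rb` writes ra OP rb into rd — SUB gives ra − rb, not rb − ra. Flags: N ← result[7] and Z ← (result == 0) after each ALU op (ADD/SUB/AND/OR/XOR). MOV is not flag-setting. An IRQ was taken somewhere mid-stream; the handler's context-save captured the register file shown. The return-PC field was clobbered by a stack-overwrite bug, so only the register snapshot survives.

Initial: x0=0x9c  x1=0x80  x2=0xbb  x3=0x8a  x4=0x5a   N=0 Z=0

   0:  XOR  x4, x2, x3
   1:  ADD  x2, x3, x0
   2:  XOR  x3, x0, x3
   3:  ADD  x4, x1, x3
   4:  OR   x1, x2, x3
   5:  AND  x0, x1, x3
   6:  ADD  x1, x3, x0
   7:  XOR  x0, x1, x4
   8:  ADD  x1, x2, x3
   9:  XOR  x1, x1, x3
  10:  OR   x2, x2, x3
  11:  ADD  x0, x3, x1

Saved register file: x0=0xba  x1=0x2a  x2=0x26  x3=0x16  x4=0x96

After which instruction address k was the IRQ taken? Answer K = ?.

after  0: x0=0x9c x1=0x80 x2=0xbb x3=0x8a x4=0x31  N=0 Z=0
after  1: x0=0x9c x1=0x80 x2=0x26 x3=0x8a x4=0x31  N=0 Z=0
after  2: x0=0x9c x1=0x80 x2=0x26 x3=0x16 x4=0x31  N=0 Z=0
after  3: x0=0x9c x1=0x80 x2=0x26 x3=0x16 x4=0x96  N=1 Z=0
after  4: x0=0x9c x1=0x36 x2=0x26 x3=0x16 x4=0x96  N=0 Z=0
after  5: x0=0x16 x1=0x36 x2=0x26 x3=0x16 x4=0x96  N=0 Z=0
after  6: x0=0x16 x1=0x2c x2=0x26 x3=0x16 x4=0x96  N=0 Z=0
after  7: x0=0xba x1=0x2c x2=0x26 x3=0x16 x4=0x96  N=1 Z=0
after  8: x0=0xba x1=0x3c x2=0x26 x3=0x16 x4=0x96  N=0 Z=0
after  9: x0=0xba x1=0x2a x2=0x26 x3=0x16 x4=0x96  N=0 Z=0
-- IRQ taken; context saved, return-PC = 10 --

K = 9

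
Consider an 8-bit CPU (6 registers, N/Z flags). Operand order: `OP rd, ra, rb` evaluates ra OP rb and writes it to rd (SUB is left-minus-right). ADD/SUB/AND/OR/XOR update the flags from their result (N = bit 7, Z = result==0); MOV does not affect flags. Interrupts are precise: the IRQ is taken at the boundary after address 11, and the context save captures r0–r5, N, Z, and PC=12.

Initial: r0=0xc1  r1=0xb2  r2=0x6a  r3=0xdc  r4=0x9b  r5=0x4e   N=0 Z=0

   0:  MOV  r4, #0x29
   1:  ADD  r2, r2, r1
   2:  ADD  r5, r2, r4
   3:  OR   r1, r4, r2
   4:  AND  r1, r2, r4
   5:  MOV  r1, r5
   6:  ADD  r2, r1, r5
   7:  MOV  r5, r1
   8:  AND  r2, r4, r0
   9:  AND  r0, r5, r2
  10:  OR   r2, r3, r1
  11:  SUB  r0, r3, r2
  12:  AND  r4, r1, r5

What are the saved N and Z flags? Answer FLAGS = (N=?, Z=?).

after  0: r0=0xc1 r1=0xb2 r2=0x6a r3=0xdc r4=0x29 r5=0x4e  N=0 Z=0
after  1: r0=0xc1 r1=0xb2 r2=0x1c r3=0xdc r4=0x29 r5=0x4e  N=0 Z=0
after  2: r0=0xc1 r1=0xb2 r2=0x1c r3=0xdc r4=0x29 r5=0x45  N=0 Z=0
after  3: r0=0xc1 r1=0x3d r2=0x1c r3=0xdc r4=0x29 r5=0x45  N=0 Z=0
after  4: r0=0xc1 r1=0x08 r2=0x1c r3=0xdc r4=0x29 r5=0x45  N=0 Z=0
after  5: r0=0xc1 r1=0x45 r2=0x1c r3=0xdc r4=0x29 r5=0x45  N=0 Z=0
after  6: r0=0xc1 r1=0x45 r2=0x8a r3=0xdc r4=0x29 r5=0x45  N=1 Z=0
after  7: r0=0xc1 r1=0x45 r2=0x8a r3=0xdc r4=0x29 r5=0x45  N=1 Z=0
after  8: r0=0xc1 r1=0x45 r2=0x01 r3=0xdc r4=0x29 r5=0x45  N=0 Z=0
after  9: r0=0x01 r1=0x45 r2=0x01 r3=0xdc r4=0x29 r5=0x45  N=0 Z=0
after 10: r0=0x01 r1=0x45 r2=0xdd r3=0xdc r4=0x29 r5=0x45  N=1 Z=0
after 11: r0=0xff r1=0x45 r2=0xdd r3=0xdc r4=0x29 r5=0x45  N=1 Z=0
-- IRQ taken; context saved, return-PC = 12 --

FLAGS = (N=1, Z=0)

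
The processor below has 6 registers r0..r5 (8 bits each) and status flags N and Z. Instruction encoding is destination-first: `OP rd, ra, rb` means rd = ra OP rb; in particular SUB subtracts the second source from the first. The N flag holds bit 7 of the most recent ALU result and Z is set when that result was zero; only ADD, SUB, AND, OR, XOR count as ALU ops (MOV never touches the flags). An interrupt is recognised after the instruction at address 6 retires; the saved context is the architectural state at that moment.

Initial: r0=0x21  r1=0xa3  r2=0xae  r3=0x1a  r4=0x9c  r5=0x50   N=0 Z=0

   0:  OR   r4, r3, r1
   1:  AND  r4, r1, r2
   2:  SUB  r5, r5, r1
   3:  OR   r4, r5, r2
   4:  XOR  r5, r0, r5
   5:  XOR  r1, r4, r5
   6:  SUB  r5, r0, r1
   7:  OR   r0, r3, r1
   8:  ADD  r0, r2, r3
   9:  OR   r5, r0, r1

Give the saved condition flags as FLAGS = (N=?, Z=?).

after  0: r0=0x21 r1=0xa3 r2=0xae r3=0x1a r4=0xbb r5=0x50  N=1 Z=0
after  1: r0=0x21 r1=0xa3 r2=0xae r3=0x1a r4=0xa2 r5=0x50  N=1 Z=0
after  2: r0=0x21 r1=0xa3 r2=0xae r3=0x1a r4=0xa2 r5=0xad  N=1 Z=0
after  3: r0=0x21 r1=0xa3 r2=0xae r3=0x1a r4=0xaf r5=0xad  N=1 Z=0
after  4: r0=0x21 r1=0xa3 r2=0xae r3=0x1a r4=0xaf r5=0x8c  N=1 Z=0
after  5: r0=0x21 r1=0x23 r2=0xae r3=0x1a r4=0xaf r5=0x8c  N=0 Z=0
after  6: r0=0x21 r1=0x23 r2=0xae r3=0x1a r4=0xaf r5=0xfe  N=1 Z=0
-- IRQ taken; context saved, return-PC = 7 --

FLAGS = (N=1, Z=0)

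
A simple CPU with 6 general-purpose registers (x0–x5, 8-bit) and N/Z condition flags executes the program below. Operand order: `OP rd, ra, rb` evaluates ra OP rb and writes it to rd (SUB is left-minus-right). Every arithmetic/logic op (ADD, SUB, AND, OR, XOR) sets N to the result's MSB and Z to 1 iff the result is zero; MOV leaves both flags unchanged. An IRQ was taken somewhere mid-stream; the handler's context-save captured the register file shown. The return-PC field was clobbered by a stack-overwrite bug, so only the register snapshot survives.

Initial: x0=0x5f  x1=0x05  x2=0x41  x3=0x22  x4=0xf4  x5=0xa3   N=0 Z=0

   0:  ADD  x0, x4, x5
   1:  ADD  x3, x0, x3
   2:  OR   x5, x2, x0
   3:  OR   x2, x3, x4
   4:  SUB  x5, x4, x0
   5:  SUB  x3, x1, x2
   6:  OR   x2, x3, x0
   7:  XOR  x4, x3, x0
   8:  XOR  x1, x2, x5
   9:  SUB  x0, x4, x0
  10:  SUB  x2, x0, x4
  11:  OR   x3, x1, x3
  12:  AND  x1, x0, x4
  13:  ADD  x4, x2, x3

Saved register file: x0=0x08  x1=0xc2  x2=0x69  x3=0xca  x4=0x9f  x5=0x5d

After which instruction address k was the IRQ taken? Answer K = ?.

after  0: x0=0x97 x1=0x05 x2=0x41 x3=0x22 x4=0xf4 x5=0xa3  N=1 Z=0
after  1: x0=0x97 x1=0x05 x2=0x41 x3=0xb9 x4=0xf4 x5=0xa3  N=1 Z=0
after  2: x0=0x97 x1=0x05 x2=0x41 x3=0xb9 x4=0xf4 x5=0xd7  N=1 Z=0
after  3: x0=0x97 x1=0x05 x2=0xfd x3=0xb9 x4=0xf4 x5=0xd7  N=1 Z=0
after  4: x0=0x97 x1=0x05 x2=0xfd x3=0xb9 x4=0xf4 x5=0x5d  N=0 Z=0
after  5: x0=0x97 x1=0x05 x2=0xfd x3=0x08 x4=0xf4 x5=0x5d  N=0 Z=0
after  6: x0=0x97 x1=0x05 x2=0x9f x3=0x08 x4=0xf4 x5=0x5d  N=1 Z=0
after  7: x0=0x97 x1=0x05 x2=0x9f x3=0x08 x4=0x9f x5=0x5d  N=1 Z=0
after  8: x0=0x97 x1=0xc2 x2=0x9f x3=0x08 x4=0x9f x5=0x5d  N=1 Z=0
after  9: x0=0x08 x1=0xc2 x2=0x9f x3=0x08 x4=0x9f x5=0x5d  N=0 Z=0
after 10: x0=0x08 x1=0xc2 x2=0x69 x3=0x08 x4=0x9f x5=0x5d  N=0 Z=0
after 11: x0=0x08 x1=0xc2 x2=0x69 x3=0xca x4=0x9f x5=0x5d  N=1 Z=0
-- IRQ taken; context saved, return-PC = 12 --

K = 11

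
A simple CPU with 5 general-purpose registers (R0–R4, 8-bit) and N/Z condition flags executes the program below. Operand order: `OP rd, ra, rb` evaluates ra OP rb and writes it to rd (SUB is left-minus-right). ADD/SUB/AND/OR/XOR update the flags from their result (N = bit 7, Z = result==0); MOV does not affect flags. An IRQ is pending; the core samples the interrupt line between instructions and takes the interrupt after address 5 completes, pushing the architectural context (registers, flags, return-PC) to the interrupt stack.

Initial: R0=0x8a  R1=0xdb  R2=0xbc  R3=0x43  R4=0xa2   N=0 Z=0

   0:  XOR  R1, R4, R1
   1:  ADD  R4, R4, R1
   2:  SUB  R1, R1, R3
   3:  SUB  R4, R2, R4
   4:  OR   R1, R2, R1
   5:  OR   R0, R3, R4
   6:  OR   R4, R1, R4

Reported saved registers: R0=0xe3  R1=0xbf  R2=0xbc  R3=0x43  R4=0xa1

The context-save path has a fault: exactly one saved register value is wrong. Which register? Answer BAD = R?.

BAD = R1

after  0: R0=0x8a R1=0x79 R2=0xbc R3=0x43 R4=0xa2  N=0 Z=0
after  1: R0=0x8a R1=0x79 R2=0xbc R3=0x43 R4=0x1b  N=0 Z=0
after  2: R0=0x8a R1=0x36 R2=0xbc R3=0x43 R4=0x1b  N=0 Z=0
after  3: R0=0x8a R1=0x36 R2=0xbc R3=0x43 R4=0xa1  N=1 Z=0
after  4: R0=0x8a R1=0xbe R2=0xbc R3=0x43 R4=0xa1  N=1 Z=0
after  5: R0=0xe3 R1=0xbe R2=0xbc R3=0x43 R4=0xa1  N=1 Z=0
-- IRQ taken; context saved, return-PC = 6 --
mismatch: R1: reported 0xbf vs actual 0xbe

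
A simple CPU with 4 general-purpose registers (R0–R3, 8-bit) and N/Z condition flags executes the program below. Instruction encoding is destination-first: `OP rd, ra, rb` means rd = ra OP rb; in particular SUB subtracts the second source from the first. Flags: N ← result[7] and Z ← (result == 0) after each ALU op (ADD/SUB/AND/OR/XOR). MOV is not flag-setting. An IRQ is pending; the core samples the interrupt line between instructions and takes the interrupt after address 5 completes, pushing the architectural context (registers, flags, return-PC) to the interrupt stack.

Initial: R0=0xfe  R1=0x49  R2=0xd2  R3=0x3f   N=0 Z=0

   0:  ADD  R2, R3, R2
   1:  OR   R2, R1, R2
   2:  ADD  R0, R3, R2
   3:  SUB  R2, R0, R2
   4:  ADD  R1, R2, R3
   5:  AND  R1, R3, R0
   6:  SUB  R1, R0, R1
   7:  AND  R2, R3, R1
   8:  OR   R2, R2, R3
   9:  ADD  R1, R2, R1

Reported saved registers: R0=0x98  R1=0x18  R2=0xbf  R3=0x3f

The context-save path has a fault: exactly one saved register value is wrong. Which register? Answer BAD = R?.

after  0: R0=0xfe R1=0x49 R2=0x11 R3=0x3f  N=0 Z=0
after  1: R0=0xfe R1=0x49 R2=0x59 R3=0x3f  N=0 Z=0
after  2: R0=0x98 R1=0x49 R2=0x59 R3=0x3f  N=1 Z=0
after  3: R0=0x98 R1=0x49 R2=0x3f R3=0x3f  N=0 Z=0
after  4: R0=0x98 R1=0x7e R2=0x3f R3=0x3f  N=0 Z=0
after  5: R0=0x98 R1=0x18 R2=0x3f R3=0x3f  N=0 Z=0
-- IRQ taken; context saved, return-PC = 6 --
mismatch: R2: reported 0xbf vs actual 0x3f

BAD = R2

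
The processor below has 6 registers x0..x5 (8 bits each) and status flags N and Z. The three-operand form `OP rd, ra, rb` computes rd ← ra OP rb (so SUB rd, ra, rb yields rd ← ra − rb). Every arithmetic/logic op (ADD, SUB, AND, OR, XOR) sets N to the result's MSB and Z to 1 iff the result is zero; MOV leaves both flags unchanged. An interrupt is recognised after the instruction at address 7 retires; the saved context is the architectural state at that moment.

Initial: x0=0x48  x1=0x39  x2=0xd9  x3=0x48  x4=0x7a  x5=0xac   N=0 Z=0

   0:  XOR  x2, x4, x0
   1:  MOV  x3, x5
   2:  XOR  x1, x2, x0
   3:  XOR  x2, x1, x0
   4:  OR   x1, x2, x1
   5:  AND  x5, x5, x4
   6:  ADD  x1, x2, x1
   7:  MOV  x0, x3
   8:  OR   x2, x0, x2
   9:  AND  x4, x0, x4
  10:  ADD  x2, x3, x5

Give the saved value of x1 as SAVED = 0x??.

after  0: x0=0x48 x1=0x39 x2=0x32 x3=0x48 x4=0x7a x5=0xac  N=0 Z=0
after  1: x0=0x48 x1=0x39 x2=0x32 x3=0xac x4=0x7a x5=0xac  N=0 Z=0
after  2: x0=0x48 x1=0x7a x2=0x32 x3=0xac x4=0x7a x5=0xac  N=0 Z=0
after  3: x0=0x48 x1=0x7a x2=0x32 x3=0xac x4=0x7a x5=0xac  N=0 Z=0
after  4: x0=0x48 x1=0x7a x2=0x32 x3=0xac x4=0x7a x5=0xac  N=0 Z=0
after  5: x0=0x48 x1=0x7a x2=0x32 x3=0xac x4=0x7a x5=0x28  N=0 Z=0
after  6: x0=0x48 x1=0xac x2=0x32 x3=0xac x4=0x7a x5=0x28  N=1 Z=0
after  7: x0=0xac x1=0xac x2=0x32 x3=0xac x4=0x7a x5=0x28  N=1 Z=0
-- IRQ taken; context saved, return-PC = 8 --

SAVED = 0xac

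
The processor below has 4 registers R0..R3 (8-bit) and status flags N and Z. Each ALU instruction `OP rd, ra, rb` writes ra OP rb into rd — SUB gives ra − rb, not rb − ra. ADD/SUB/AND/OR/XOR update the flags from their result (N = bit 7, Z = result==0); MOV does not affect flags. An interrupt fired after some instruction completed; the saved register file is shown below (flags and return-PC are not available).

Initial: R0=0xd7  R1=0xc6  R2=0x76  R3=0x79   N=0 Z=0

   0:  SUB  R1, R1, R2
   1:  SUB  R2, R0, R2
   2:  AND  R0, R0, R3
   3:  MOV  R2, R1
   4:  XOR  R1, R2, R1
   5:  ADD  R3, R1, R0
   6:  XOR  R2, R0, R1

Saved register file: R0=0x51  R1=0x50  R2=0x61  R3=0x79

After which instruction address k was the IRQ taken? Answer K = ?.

K = 2

after  0: R0=0xd7 R1=0x50 R2=0x76 R3=0x79  N=0 Z=0
after  1: R0=0xd7 R1=0x50 R2=0x61 R3=0x79  N=0 Z=0
after  2: R0=0x51 R1=0x50 R2=0x61 R3=0x79  N=0 Z=0
-- IRQ taken; context saved, return-PC = 3 --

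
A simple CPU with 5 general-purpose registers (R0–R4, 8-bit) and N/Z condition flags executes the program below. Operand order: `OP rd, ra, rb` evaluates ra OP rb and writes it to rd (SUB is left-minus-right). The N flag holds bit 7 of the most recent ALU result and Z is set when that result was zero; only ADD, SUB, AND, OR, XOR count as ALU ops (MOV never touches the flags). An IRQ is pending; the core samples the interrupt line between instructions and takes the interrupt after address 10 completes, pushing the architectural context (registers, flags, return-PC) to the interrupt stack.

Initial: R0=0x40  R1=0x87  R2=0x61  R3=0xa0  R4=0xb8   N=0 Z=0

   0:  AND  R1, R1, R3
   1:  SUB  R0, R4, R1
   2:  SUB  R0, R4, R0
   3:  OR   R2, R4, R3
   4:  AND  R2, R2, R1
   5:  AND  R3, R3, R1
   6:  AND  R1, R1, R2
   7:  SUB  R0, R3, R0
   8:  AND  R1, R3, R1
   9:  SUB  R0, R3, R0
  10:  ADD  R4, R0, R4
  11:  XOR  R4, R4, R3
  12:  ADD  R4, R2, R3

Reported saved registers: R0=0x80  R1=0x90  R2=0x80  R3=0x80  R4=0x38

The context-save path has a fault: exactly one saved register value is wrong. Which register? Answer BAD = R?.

after  0: R0=0x40 R1=0x80 R2=0x61 R3=0xa0 R4=0xb8  N=1 Z=0
after  1: R0=0x38 R1=0x80 R2=0x61 R3=0xa0 R4=0xb8  N=0 Z=0
after  2: R0=0x80 R1=0x80 R2=0x61 R3=0xa0 R4=0xb8  N=1 Z=0
after  3: R0=0x80 R1=0x80 R2=0xb8 R3=0xa0 R4=0xb8  N=1 Z=0
after  4: R0=0x80 R1=0x80 R2=0x80 R3=0xa0 R4=0xb8  N=1 Z=0
after  5: R0=0x80 R1=0x80 R2=0x80 R3=0x80 R4=0xb8  N=1 Z=0
after  6: R0=0x80 R1=0x80 R2=0x80 R3=0x80 R4=0xb8  N=1 Z=0
after  7: R0=0x00 R1=0x80 R2=0x80 R3=0x80 R4=0xb8  N=0 Z=1
after  8: R0=0x00 R1=0x80 R2=0x80 R3=0x80 R4=0xb8  N=1 Z=0
after  9: R0=0x80 R1=0x80 R2=0x80 R3=0x80 R4=0xb8  N=1 Z=0
after 10: R0=0x80 R1=0x80 R2=0x80 R3=0x80 R4=0x38  N=0 Z=0
-- IRQ taken; context saved, return-PC = 11 --
mismatch: R1: reported 0x90 vs actual 0x80

BAD = R1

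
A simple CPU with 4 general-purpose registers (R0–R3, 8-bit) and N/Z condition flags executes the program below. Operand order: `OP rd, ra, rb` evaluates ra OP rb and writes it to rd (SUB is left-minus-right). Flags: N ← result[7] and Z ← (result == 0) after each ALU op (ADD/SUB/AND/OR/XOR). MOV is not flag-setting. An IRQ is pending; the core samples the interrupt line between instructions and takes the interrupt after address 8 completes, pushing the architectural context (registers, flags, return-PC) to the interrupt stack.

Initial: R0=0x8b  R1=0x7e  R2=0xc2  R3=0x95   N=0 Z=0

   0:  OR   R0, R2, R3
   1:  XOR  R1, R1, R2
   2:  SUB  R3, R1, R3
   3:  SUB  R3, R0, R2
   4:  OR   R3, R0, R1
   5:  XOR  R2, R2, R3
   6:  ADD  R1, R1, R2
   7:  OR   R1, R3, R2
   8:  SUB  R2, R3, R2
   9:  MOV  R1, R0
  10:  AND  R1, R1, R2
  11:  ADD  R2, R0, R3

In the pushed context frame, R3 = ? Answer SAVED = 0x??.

SAVED = 0xff

after  0: R0=0xd7 R1=0x7e R2=0xc2 R3=0x95  N=1 Z=0
after  1: R0=0xd7 R1=0xbc R2=0xc2 R3=0x95  N=1 Z=0
after  2: R0=0xd7 R1=0xbc R2=0xc2 R3=0x27  N=0 Z=0
after  3: R0=0xd7 R1=0xbc R2=0xc2 R3=0x15  N=0 Z=0
after  4: R0=0xd7 R1=0xbc R2=0xc2 R3=0xff  N=1 Z=0
after  5: R0=0xd7 R1=0xbc R2=0x3d R3=0xff  N=0 Z=0
after  6: R0=0xd7 R1=0xf9 R2=0x3d R3=0xff  N=1 Z=0
after  7: R0=0xd7 R1=0xff R2=0x3d R3=0xff  N=1 Z=0
after  8: R0=0xd7 R1=0xff R2=0xc2 R3=0xff  N=1 Z=0
-- IRQ taken; context saved, return-PC = 9 --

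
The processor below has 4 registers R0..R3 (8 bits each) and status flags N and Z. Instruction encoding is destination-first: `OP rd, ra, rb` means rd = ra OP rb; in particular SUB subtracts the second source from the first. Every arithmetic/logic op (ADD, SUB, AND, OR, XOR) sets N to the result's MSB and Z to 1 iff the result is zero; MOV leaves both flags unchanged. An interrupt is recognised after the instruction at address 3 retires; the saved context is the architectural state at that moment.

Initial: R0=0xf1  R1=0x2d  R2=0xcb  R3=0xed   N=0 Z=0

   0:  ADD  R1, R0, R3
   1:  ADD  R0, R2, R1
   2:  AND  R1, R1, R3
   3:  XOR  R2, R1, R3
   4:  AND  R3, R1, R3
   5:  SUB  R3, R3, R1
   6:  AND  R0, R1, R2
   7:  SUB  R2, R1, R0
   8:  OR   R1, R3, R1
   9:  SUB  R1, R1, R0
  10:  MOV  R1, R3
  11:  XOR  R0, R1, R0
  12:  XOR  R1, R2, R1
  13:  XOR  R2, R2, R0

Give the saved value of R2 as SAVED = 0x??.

SAVED = 0x21

after  0: R0=0xf1 R1=0xde R2=0xcb R3=0xed  N=1 Z=0
after  1: R0=0xa9 R1=0xde R2=0xcb R3=0xed  N=1 Z=0
after  2: R0=0xa9 R1=0xcc R2=0xcb R3=0xed  N=1 Z=0
after  3: R0=0xa9 R1=0xcc R2=0x21 R3=0xed  N=0 Z=0
-- IRQ taken; context saved, return-PC = 4 --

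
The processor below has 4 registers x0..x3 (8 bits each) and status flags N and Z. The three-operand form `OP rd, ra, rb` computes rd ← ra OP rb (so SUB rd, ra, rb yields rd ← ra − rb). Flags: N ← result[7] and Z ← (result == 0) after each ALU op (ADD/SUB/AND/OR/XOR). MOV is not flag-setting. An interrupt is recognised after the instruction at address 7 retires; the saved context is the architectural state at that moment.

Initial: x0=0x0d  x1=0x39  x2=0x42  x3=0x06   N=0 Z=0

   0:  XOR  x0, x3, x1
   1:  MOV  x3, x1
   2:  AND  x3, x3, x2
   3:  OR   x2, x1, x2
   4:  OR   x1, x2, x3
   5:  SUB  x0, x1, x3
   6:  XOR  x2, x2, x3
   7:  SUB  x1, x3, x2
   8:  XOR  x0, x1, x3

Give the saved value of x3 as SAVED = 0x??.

after  0: x0=0x3f x1=0x39 x2=0x42 x3=0x06  N=0 Z=0
after  1: x0=0x3f x1=0x39 x2=0x42 x3=0x39  N=0 Z=0
after  2: x0=0x3f x1=0x39 x2=0x42 x3=0x00  N=0 Z=1
after  3: x0=0x3f x1=0x39 x2=0x7b x3=0x00  N=0 Z=0
after  4: x0=0x3f x1=0x7b x2=0x7b x3=0x00  N=0 Z=0
after  5: x0=0x7b x1=0x7b x2=0x7b x3=0x00  N=0 Z=0
after  6: x0=0x7b x1=0x7b x2=0x7b x3=0x00  N=0 Z=0
after  7: x0=0x7b x1=0x85 x2=0x7b x3=0x00  N=1 Z=0
-- IRQ taken; context saved, return-PC = 8 --

SAVED = 0x00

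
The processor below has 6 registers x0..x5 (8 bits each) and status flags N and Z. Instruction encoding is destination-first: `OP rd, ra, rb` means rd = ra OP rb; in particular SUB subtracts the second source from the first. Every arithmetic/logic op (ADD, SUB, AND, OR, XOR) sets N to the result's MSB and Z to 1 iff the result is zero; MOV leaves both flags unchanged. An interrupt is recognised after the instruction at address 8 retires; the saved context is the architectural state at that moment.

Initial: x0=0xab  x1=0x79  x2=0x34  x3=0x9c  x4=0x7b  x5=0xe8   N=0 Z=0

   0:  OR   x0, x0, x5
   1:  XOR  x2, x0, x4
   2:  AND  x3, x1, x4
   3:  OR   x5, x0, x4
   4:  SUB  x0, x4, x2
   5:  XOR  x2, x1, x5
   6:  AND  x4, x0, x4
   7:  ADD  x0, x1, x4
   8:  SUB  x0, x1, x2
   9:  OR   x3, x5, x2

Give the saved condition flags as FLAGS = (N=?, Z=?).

after  0: x0=0xeb x1=0x79 x2=0x34 x3=0x9c x4=0x7b x5=0xe8  N=1 Z=0
after  1: x0=0xeb x1=0x79 x2=0x90 x3=0x9c x4=0x7b x5=0xe8  N=1 Z=0
after  2: x0=0xeb x1=0x79 x2=0x90 x3=0x79 x4=0x7b x5=0xe8  N=0 Z=0
after  3: x0=0xeb x1=0x79 x2=0x90 x3=0x79 x4=0x7b x5=0xfb  N=1 Z=0
after  4: x0=0xeb x1=0x79 x2=0x90 x3=0x79 x4=0x7b x5=0xfb  N=1 Z=0
after  5: x0=0xeb x1=0x79 x2=0x82 x3=0x79 x4=0x7b x5=0xfb  N=1 Z=0
after  6: x0=0xeb x1=0x79 x2=0x82 x3=0x79 x4=0x6b x5=0xfb  N=0 Z=0
after  7: x0=0xe4 x1=0x79 x2=0x82 x3=0x79 x4=0x6b x5=0xfb  N=1 Z=0
after  8: x0=0xf7 x1=0x79 x2=0x82 x3=0x79 x4=0x6b x5=0xfb  N=1 Z=0
-- IRQ taken; context saved, return-PC = 9 --

FLAGS = (N=1, Z=0)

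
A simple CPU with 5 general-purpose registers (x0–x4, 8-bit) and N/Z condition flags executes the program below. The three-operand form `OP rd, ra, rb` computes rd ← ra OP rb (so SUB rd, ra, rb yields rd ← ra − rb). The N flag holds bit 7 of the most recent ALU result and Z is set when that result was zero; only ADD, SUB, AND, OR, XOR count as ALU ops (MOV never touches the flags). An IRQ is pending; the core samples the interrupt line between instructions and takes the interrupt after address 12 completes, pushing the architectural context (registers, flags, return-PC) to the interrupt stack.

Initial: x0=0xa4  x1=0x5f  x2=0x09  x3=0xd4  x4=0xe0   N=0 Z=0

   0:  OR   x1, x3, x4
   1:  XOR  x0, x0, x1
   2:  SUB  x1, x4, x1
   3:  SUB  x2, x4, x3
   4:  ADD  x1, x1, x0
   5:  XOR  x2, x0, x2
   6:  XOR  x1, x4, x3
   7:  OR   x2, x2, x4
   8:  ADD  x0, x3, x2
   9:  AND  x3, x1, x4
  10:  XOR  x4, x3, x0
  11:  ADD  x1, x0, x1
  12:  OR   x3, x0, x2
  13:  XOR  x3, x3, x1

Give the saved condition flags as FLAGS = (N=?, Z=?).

FLAGS = (N=1, Z=0)

after  0: x0=0xa4 x1=0xf4 x2=0x09 x3=0xd4 x4=0xe0  N=1 Z=0
after  1: x0=0x50 x1=0xf4 x2=0x09 x3=0xd4 x4=0xe0  N=0 Z=0
after  2: x0=0x50 x1=0xec x2=0x09 x3=0xd4 x4=0xe0  N=1 Z=0
after  3: x0=0x50 x1=0xec x2=0x0c x3=0xd4 x4=0xe0  N=0 Z=0
after  4: x0=0x50 x1=0x3c x2=0x0c x3=0xd4 x4=0xe0  N=0 Z=0
after  5: x0=0x50 x1=0x3c x2=0x5c x3=0xd4 x4=0xe0  N=0 Z=0
after  6: x0=0x50 x1=0x34 x2=0x5c x3=0xd4 x4=0xe0  N=0 Z=0
after  7: x0=0x50 x1=0x34 x2=0xfc x3=0xd4 x4=0xe0  N=1 Z=0
after  8: x0=0xd0 x1=0x34 x2=0xfc x3=0xd4 x4=0xe0  N=1 Z=0
after  9: x0=0xd0 x1=0x34 x2=0xfc x3=0x20 x4=0xe0  N=0 Z=0
after 10: x0=0xd0 x1=0x34 x2=0xfc x3=0x20 x4=0xf0  N=1 Z=0
after 11: x0=0xd0 x1=0x04 x2=0xfc x3=0x20 x4=0xf0  N=0 Z=0
after 12: x0=0xd0 x1=0x04 x2=0xfc x3=0xfc x4=0xf0  N=1 Z=0
-- IRQ taken; context saved, return-PC = 13 --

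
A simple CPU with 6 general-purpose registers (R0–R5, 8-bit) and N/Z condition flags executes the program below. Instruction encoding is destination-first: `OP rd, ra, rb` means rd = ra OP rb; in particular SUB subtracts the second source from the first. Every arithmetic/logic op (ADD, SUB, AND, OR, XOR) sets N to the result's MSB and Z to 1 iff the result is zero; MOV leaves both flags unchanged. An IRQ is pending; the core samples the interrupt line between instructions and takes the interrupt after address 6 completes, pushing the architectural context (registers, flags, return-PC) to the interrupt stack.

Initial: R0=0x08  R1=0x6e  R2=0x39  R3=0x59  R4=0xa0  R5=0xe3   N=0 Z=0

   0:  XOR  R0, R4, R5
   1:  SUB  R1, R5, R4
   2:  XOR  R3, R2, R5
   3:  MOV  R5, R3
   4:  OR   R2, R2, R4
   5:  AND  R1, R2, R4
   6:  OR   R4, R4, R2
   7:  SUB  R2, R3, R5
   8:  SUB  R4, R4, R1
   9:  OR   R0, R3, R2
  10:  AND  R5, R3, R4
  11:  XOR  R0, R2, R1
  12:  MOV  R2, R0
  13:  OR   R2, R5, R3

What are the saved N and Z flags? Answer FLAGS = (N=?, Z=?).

after  0: R0=0x43 R1=0x6e R2=0x39 R3=0x59 R4=0xa0 R5=0xe3  N=0 Z=0
after  1: R0=0x43 R1=0x43 R2=0x39 R3=0x59 R4=0xa0 R5=0xe3  N=0 Z=0
after  2: R0=0x43 R1=0x43 R2=0x39 R3=0xda R4=0xa0 R5=0xe3  N=1 Z=0
after  3: R0=0x43 R1=0x43 R2=0x39 R3=0xda R4=0xa0 R5=0xda  N=1 Z=0
after  4: R0=0x43 R1=0x43 R2=0xb9 R3=0xda R4=0xa0 R5=0xda  N=1 Z=0
after  5: R0=0x43 R1=0xa0 R2=0xb9 R3=0xda R4=0xa0 R5=0xda  N=1 Z=0
after  6: R0=0x43 R1=0xa0 R2=0xb9 R3=0xda R4=0xb9 R5=0xda  N=1 Z=0
-- IRQ taken; context saved, return-PC = 7 --

FLAGS = (N=1, Z=0)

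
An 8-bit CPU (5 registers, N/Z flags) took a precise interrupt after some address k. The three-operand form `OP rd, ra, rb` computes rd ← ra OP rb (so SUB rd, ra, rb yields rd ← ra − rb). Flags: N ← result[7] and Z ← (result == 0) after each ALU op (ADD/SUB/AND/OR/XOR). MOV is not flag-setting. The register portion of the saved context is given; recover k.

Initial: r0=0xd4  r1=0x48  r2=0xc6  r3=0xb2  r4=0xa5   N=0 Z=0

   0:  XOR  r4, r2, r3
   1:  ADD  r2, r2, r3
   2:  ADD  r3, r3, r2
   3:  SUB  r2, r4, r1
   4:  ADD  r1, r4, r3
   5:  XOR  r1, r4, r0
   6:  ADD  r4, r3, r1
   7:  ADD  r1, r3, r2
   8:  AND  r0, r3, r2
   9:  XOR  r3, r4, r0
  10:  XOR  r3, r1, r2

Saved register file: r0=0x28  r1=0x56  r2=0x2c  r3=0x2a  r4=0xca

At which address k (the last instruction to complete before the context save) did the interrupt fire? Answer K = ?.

after  0: r0=0xd4 r1=0x48 r2=0xc6 r3=0xb2 r4=0x74  N=0 Z=0
after  1: r0=0xd4 r1=0x48 r2=0x78 r3=0xb2 r4=0x74  N=0 Z=0
after  2: r0=0xd4 r1=0x48 r2=0x78 r3=0x2a r4=0x74  N=0 Z=0
after  3: r0=0xd4 r1=0x48 r2=0x2c r3=0x2a r4=0x74  N=0 Z=0
after  4: r0=0xd4 r1=0x9e r2=0x2c r3=0x2a r4=0x74  N=1 Z=0
after  5: r0=0xd4 r1=0xa0 r2=0x2c r3=0x2a r4=0x74  N=1 Z=0
after  6: r0=0xd4 r1=0xa0 r2=0x2c r3=0x2a r4=0xca  N=1 Z=0
after  7: r0=0xd4 r1=0x56 r2=0x2c r3=0x2a r4=0xca  N=0 Z=0
after  8: r0=0x28 r1=0x56 r2=0x2c r3=0x2a r4=0xca  N=0 Z=0
-- IRQ taken; context saved, return-PC = 9 --

K = 8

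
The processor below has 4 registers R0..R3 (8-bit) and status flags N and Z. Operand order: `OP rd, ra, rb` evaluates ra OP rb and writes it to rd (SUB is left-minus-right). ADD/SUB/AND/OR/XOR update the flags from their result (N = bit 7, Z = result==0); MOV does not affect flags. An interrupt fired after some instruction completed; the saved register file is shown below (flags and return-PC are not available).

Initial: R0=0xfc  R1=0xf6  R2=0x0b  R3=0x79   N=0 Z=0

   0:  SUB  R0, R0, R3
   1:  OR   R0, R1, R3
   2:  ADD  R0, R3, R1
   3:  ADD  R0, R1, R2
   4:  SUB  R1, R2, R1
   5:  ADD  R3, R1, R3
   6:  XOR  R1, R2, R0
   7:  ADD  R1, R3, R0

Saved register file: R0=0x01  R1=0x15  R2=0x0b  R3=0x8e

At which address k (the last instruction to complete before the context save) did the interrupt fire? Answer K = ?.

K = 5

after  0: R0=0x83 R1=0xf6 R2=0x0b R3=0x79  N=1 Z=0
after  1: R0=0xff R1=0xf6 R2=0x0b R3=0x79  N=1 Z=0
after  2: R0=0x6f R1=0xf6 R2=0x0b R3=0x79  N=0 Z=0
after  3: R0=0x01 R1=0xf6 R2=0x0b R3=0x79  N=0 Z=0
after  4: R0=0x01 R1=0x15 R2=0x0b R3=0x79  N=0 Z=0
after  5: R0=0x01 R1=0x15 R2=0x0b R3=0x8e  N=1 Z=0
-- IRQ taken; context saved, return-PC = 6 --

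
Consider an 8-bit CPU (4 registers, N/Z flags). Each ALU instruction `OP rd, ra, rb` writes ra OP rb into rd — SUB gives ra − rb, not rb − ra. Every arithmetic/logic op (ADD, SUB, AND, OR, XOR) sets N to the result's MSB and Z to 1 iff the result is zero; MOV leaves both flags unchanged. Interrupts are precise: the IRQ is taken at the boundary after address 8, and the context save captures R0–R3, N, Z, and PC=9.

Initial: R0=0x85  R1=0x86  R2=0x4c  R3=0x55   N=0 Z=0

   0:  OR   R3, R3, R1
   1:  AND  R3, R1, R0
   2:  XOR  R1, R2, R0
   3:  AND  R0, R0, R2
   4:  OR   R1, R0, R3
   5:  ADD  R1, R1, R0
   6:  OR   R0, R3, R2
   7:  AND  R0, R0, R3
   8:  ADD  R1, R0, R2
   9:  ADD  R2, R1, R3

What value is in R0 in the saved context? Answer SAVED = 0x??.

after  0: R0=0x85 R1=0x86 R2=0x4c R3=0xd7  N=1 Z=0
after  1: R0=0x85 R1=0x86 R2=0x4c R3=0x84  N=1 Z=0
after  2: R0=0x85 R1=0xc9 R2=0x4c R3=0x84  N=1 Z=0
after  3: R0=0x04 R1=0xc9 R2=0x4c R3=0x84  N=0 Z=0
after  4: R0=0x04 R1=0x84 R2=0x4c R3=0x84  N=1 Z=0
after  5: R0=0x04 R1=0x88 R2=0x4c R3=0x84  N=1 Z=0
after  6: R0=0xcc R1=0x88 R2=0x4c R3=0x84  N=1 Z=0
after  7: R0=0x84 R1=0x88 R2=0x4c R3=0x84  N=1 Z=0
after  8: R0=0x84 R1=0xd0 R2=0x4c R3=0x84  N=1 Z=0
-- IRQ taken; context saved, return-PC = 9 --

SAVED = 0x84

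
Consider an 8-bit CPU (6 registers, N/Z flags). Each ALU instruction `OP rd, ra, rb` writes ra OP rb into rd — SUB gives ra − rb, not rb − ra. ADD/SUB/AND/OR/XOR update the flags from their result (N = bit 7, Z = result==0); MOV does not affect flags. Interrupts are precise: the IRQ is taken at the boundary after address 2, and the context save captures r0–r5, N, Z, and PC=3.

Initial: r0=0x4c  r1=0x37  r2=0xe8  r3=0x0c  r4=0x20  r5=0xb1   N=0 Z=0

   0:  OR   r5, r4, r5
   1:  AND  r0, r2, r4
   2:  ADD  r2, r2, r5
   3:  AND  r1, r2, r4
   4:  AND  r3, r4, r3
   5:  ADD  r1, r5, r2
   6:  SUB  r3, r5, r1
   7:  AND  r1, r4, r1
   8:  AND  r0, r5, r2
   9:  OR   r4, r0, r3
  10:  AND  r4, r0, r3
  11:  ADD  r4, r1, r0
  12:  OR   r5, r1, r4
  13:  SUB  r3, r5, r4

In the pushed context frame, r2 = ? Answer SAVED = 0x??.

after  0: r0=0x4c r1=0x37 r2=0xe8 r3=0x0c r4=0x20 r5=0xb1  N=1 Z=0
after  1: r0=0x20 r1=0x37 r2=0xe8 r3=0x0c r4=0x20 r5=0xb1  N=0 Z=0
after  2: r0=0x20 r1=0x37 r2=0x99 r3=0x0c r4=0x20 r5=0xb1  N=1 Z=0
-- IRQ taken; context saved, return-PC = 3 --

SAVED = 0x99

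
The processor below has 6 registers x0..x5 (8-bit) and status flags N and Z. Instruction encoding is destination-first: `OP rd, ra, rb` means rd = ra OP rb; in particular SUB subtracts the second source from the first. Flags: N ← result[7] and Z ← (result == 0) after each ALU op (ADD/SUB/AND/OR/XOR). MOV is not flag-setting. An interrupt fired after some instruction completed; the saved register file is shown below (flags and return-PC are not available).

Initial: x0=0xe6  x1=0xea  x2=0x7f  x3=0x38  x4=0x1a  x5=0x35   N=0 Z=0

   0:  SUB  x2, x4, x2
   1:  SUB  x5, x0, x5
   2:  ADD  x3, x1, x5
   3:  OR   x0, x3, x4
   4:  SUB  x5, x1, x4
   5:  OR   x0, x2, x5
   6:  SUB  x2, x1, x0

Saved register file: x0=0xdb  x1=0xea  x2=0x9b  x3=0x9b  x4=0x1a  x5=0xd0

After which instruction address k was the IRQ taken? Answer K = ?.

after  0: x0=0xe6 x1=0xea x2=0x9b x3=0x38 x4=0x1a x5=0x35  N=1 Z=0
after  1: x0=0xe6 x1=0xea x2=0x9b x3=0x38 x4=0x1a x5=0xb1  N=1 Z=0
after  2: x0=0xe6 x1=0xea x2=0x9b x3=0x9b x4=0x1a x5=0xb1  N=1 Z=0
after  3: x0=0x9b x1=0xea x2=0x9b x3=0x9b x4=0x1a x5=0xb1  N=1 Z=0
after  4: x0=0x9b x1=0xea x2=0x9b x3=0x9b x4=0x1a x5=0xd0  N=1 Z=0
after  5: x0=0xdb x1=0xea x2=0x9b x3=0x9b x4=0x1a x5=0xd0  N=1 Z=0
-- IRQ taken; context saved, return-PC = 6 --

K = 5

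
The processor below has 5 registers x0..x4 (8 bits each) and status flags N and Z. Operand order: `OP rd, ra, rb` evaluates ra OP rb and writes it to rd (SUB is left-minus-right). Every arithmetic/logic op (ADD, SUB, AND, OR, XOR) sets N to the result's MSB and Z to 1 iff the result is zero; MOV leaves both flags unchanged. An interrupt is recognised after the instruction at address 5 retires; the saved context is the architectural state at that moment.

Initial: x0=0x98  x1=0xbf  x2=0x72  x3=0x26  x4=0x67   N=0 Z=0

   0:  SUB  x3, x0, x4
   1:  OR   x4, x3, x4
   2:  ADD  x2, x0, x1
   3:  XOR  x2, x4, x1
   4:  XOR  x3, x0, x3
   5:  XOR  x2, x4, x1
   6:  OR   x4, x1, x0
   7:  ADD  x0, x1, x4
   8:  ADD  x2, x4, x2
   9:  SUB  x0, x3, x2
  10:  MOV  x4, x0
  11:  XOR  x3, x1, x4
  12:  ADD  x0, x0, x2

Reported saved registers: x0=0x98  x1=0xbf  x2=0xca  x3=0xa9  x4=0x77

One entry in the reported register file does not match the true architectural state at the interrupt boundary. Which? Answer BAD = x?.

BAD = x2

after  0: x0=0x98 x1=0xbf x2=0x72 x3=0x31 x4=0x67  N=0 Z=0
after  1: x0=0x98 x1=0xbf x2=0x72 x3=0x31 x4=0x77  N=0 Z=0
after  2: x0=0x98 x1=0xbf x2=0x57 x3=0x31 x4=0x77  N=0 Z=0
after  3: x0=0x98 x1=0xbf x2=0xc8 x3=0x31 x4=0x77  N=1 Z=0
after  4: x0=0x98 x1=0xbf x2=0xc8 x3=0xa9 x4=0x77  N=1 Z=0
after  5: x0=0x98 x1=0xbf x2=0xc8 x3=0xa9 x4=0x77  N=1 Z=0
-- IRQ taken; context saved, return-PC = 6 --
mismatch: x2: reported 0xca vs actual 0xc8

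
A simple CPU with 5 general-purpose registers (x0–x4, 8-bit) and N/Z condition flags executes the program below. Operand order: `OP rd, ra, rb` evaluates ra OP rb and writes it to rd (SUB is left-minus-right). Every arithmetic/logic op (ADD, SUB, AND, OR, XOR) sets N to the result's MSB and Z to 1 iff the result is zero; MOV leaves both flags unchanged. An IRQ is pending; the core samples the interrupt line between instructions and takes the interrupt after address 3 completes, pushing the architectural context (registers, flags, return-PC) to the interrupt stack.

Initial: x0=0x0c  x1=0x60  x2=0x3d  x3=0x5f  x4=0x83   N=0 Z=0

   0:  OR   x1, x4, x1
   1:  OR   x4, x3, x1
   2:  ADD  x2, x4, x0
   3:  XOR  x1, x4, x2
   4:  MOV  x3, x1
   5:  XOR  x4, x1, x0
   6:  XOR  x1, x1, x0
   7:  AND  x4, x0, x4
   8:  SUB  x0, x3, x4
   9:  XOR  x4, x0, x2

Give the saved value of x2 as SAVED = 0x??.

after  0: x0=0x0c x1=0xe3 x2=0x3d x3=0x5f x4=0x83  N=1 Z=0
after  1: x0=0x0c x1=0xe3 x2=0x3d x3=0x5f x4=0xff  N=1 Z=0
after  2: x0=0x0c x1=0xe3 x2=0x0b x3=0x5f x4=0xff  N=0 Z=0
after  3: x0=0x0c x1=0xf4 x2=0x0b x3=0x5f x4=0xff  N=1 Z=0
-- IRQ taken; context saved, return-PC = 4 --

SAVED = 0x0b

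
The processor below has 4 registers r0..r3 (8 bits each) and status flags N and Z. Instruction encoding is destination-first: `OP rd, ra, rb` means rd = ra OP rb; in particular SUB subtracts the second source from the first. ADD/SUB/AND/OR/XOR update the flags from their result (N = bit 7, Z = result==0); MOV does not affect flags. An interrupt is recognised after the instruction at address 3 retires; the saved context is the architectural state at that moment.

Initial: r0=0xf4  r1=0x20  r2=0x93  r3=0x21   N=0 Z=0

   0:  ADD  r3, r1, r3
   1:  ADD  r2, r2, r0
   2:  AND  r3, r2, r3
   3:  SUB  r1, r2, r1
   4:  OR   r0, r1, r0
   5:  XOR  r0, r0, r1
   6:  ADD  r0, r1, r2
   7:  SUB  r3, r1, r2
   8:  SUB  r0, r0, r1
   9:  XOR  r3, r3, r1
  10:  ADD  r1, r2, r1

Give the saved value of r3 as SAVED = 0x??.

SAVED = 0x01

after  0: r0=0xf4 r1=0x20 r2=0x93 r3=0x41  N=0 Z=0
after  1: r0=0xf4 r1=0x20 r2=0x87 r3=0x41  N=1 Z=0
after  2: r0=0xf4 r1=0x20 r2=0x87 r3=0x01  N=0 Z=0
after  3: r0=0xf4 r1=0x67 r2=0x87 r3=0x01  N=0 Z=0
-- IRQ taken; context saved, return-PC = 4 --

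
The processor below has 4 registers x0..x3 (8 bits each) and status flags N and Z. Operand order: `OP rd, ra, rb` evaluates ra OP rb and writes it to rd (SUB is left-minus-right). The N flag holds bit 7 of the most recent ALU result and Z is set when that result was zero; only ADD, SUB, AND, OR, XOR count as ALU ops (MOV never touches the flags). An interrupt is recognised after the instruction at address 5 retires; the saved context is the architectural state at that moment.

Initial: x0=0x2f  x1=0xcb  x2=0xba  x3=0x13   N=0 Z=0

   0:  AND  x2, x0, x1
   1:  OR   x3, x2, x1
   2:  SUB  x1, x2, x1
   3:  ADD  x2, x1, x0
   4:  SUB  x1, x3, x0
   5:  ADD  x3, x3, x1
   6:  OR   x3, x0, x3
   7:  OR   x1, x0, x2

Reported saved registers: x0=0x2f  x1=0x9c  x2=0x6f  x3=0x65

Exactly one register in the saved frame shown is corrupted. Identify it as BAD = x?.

after  0: x0=0x2f x1=0xcb x2=0x0b x3=0x13  N=0 Z=0
after  1: x0=0x2f x1=0xcb x2=0x0b x3=0xcb  N=1 Z=0
after  2: x0=0x2f x1=0x40 x2=0x0b x3=0xcb  N=0 Z=0
after  3: x0=0x2f x1=0x40 x2=0x6f x3=0xcb  N=0 Z=0
after  4: x0=0x2f x1=0x9c x2=0x6f x3=0xcb  N=1 Z=0
after  5: x0=0x2f x1=0x9c x2=0x6f x3=0x67  N=0 Z=0
-- IRQ taken; context saved, return-PC = 6 --
mismatch: x3: reported 0x65 vs actual 0x67

BAD = x3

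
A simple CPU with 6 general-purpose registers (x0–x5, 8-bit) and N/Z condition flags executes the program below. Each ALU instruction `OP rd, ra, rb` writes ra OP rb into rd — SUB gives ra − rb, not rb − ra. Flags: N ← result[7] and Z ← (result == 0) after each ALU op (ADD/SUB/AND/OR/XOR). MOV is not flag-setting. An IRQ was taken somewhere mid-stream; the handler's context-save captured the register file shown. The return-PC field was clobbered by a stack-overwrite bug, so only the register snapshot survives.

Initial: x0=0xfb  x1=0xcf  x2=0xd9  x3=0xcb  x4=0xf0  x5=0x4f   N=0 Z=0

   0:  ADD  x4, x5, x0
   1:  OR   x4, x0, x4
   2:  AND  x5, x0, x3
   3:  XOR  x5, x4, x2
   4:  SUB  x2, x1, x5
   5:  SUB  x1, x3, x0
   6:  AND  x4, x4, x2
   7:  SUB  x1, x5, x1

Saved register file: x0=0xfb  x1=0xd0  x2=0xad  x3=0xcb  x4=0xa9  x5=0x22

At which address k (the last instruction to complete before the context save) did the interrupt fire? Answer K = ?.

K = 6

after  0: x0=0xfb x1=0xcf x2=0xd9 x3=0xcb x4=0x4a x5=0x4f  N=0 Z=0
after  1: x0=0xfb x1=0xcf x2=0xd9 x3=0xcb x4=0xfb x5=0x4f  N=1 Z=0
after  2: x0=0xfb x1=0xcf x2=0xd9 x3=0xcb x4=0xfb x5=0xcb  N=1 Z=0
after  3: x0=0xfb x1=0xcf x2=0xd9 x3=0xcb x4=0xfb x5=0x22  N=0 Z=0
after  4: x0=0xfb x1=0xcf x2=0xad x3=0xcb x4=0xfb x5=0x22  N=1 Z=0
after  5: x0=0xfb x1=0xd0 x2=0xad x3=0xcb x4=0xfb x5=0x22  N=1 Z=0
after  6: x0=0xfb x1=0xd0 x2=0xad x3=0xcb x4=0xa9 x5=0x22  N=1 Z=0
-- IRQ taken; context saved, return-PC = 7 --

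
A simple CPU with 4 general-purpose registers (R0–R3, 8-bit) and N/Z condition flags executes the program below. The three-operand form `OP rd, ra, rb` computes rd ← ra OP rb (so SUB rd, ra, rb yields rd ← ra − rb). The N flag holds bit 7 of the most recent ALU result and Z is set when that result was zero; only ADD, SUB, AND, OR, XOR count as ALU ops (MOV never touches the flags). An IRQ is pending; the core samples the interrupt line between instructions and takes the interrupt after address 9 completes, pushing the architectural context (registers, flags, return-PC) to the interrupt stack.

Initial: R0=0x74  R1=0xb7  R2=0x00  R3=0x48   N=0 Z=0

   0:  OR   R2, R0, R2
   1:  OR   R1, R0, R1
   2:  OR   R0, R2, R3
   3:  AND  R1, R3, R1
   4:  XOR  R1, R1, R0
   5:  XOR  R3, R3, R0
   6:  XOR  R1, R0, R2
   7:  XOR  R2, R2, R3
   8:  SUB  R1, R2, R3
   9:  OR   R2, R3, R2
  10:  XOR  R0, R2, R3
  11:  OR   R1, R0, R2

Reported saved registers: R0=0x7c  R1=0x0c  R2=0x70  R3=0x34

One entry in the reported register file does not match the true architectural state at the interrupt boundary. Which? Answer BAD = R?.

after  0: R0=0x74 R1=0xb7 R2=0x74 R3=0x48  N=0 Z=0
after  1: R0=0x74 R1=0xf7 R2=0x74 R3=0x48  N=1 Z=0
after  2: R0=0x7c R1=0xf7 R2=0x74 R3=0x48  N=0 Z=0
after  3: R0=0x7c R1=0x40 R2=0x74 R3=0x48  N=0 Z=0
after  4: R0=0x7c R1=0x3c R2=0x74 R3=0x48  N=0 Z=0
after  5: R0=0x7c R1=0x3c R2=0x74 R3=0x34  N=0 Z=0
after  6: R0=0x7c R1=0x08 R2=0x74 R3=0x34  N=0 Z=0
after  7: R0=0x7c R1=0x08 R2=0x40 R3=0x34  N=0 Z=0
after  8: R0=0x7c R1=0x0c R2=0x40 R3=0x34  N=0 Z=0
after  9: R0=0x7c R1=0x0c R2=0x74 R3=0x34  N=0 Z=0
-- IRQ taken; context saved, return-PC = 10 --
mismatch: R2: reported 0x70 vs actual 0x74

BAD = R2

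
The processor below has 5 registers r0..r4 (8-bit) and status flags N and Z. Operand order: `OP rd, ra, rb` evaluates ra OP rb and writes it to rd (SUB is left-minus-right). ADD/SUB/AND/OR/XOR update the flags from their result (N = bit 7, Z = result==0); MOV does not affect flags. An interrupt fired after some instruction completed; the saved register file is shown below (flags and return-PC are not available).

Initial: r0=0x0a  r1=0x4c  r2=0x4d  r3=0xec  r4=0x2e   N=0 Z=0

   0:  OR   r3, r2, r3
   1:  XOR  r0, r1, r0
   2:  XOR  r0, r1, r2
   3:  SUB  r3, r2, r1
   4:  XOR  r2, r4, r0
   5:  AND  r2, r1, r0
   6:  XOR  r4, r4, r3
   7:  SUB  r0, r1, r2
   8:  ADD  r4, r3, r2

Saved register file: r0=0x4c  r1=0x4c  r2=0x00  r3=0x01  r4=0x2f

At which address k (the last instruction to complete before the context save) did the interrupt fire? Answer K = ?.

after  0: r0=0x0a r1=0x4c r2=0x4d r3=0xed r4=0x2e  N=1 Z=0
after  1: r0=0x46 r1=0x4c r2=0x4d r3=0xed r4=0x2e  N=0 Z=0
after  2: r0=0x01 r1=0x4c r2=0x4d r3=0xed r4=0x2e  N=0 Z=0
after  3: r0=0x01 r1=0x4c r2=0x4d r3=0x01 r4=0x2e  N=0 Z=0
after  4: r0=0x01 r1=0x4c r2=0x2f r3=0x01 r4=0x2e  N=0 Z=0
after  5: r0=0x01 r1=0x4c r2=0x00 r3=0x01 r4=0x2e  N=0 Z=1
after  6: r0=0x01 r1=0x4c r2=0x00 r3=0x01 r4=0x2f  N=0 Z=0
after  7: r0=0x4c r1=0x4c r2=0x00 r3=0x01 r4=0x2f  N=0 Z=0
-- IRQ taken; context saved, return-PC = 8 --

K = 7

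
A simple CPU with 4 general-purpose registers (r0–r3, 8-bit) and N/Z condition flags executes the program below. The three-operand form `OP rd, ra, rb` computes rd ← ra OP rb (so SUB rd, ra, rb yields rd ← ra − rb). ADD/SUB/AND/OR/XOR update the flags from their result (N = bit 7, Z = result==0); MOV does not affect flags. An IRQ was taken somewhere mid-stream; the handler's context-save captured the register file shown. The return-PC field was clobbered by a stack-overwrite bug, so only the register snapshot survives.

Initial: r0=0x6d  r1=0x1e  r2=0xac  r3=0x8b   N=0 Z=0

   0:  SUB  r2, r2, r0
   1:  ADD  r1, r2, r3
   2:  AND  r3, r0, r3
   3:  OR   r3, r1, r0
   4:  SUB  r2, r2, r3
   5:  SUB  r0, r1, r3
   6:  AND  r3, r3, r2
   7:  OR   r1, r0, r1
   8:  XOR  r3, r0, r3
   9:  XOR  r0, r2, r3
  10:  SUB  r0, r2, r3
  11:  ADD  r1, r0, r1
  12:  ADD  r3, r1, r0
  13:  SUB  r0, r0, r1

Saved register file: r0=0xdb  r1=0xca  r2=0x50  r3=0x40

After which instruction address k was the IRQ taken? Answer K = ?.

K = 6

after  0: r0=0x6d r1=0x1e r2=0x3f r3=0x8b  N=0 Z=0
after  1: r0=0x6d r1=0xca r2=0x3f r3=0x8b  N=1 Z=0
after  2: r0=0x6d r1=0xca r2=0x3f r3=0x09  N=0 Z=0
after  3: r0=0x6d r1=0xca r2=0x3f r3=0xef  N=1 Z=0
after  4: r0=0x6d r1=0xca r2=0x50 r3=0xef  N=0 Z=0
after  5: r0=0xdb r1=0xca r2=0x50 r3=0xef  N=1 Z=0
after  6: r0=0xdb r1=0xca r2=0x50 r3=0x40  N=0 Z=0
-- IRQ taken; context saved, return-PC = 7 --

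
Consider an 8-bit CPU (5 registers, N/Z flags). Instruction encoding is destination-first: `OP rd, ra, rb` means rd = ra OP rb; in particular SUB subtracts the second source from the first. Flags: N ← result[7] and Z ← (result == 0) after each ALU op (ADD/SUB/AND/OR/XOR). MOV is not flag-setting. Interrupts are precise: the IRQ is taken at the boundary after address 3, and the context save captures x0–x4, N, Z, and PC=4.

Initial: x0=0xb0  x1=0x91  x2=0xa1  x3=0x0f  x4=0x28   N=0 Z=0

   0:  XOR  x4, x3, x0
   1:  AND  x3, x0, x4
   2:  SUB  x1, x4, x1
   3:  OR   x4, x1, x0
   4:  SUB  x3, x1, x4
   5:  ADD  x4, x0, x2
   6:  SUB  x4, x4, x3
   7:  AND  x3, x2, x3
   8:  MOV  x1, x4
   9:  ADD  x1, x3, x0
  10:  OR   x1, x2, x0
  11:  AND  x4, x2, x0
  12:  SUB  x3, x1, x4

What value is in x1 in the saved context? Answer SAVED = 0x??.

SAVED = 0x2e

after  0: x0=0xb0 x1=0x91 x2=0xa1 x3=0x0f x4=0xbf  N=1 Z=0
after  1: x0=0xb0 x1=0x91 x2=0xa1 x3=0xb0 x4=0xbf  N=1 Z=0
after  2: x0=0xb0 x1=0x2e x2=0xa1 x3=0xb0 x4=0xbf  N=0 Z=0
after  3: x0=0xb0 x1=0x2e x2=0xa1 x3=0xb0 x4=0xbe  N=1 Z=0
-- IRQ taken; context saved, return-PC = 4 --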